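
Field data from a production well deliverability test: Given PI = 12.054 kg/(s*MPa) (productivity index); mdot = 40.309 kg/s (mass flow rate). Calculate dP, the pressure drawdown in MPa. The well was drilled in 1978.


dP = mdot * 1000 / PI
dP = 40.309 * 1000 / 12.054
dP = 3344.035 kPa
Convert: 3344.035 kPa * 0.001 = 3.3440 MPa
dP = 3.3440 MPa


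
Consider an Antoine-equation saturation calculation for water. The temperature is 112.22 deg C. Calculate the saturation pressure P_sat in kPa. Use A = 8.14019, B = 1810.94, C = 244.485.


P_sat = 10^(A - B/(C + T)) / 760 * 0.101325
P_sat = 10^(8.14019 - 1810.94/(244.485 + 112.22)) / 760 * 0.101325
P_sat = 0.1542541 MPa
Convert: 0.1542541 MPa * 1000.0 = 154.25 kPa
P_sat = 154.25 kPa


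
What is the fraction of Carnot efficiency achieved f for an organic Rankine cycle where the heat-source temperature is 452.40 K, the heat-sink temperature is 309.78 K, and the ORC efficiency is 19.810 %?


f = (eta_orc/100) / (1 - Tc/Th)
f = (19.810/100) / (1 - 309.78/452.40)
f = 0.62839


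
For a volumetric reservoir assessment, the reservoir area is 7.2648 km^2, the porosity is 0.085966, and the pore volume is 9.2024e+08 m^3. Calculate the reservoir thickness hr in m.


hr = Vp / (A * 1e6 * phi)
hr = 9.2024e+08 / (7.2648 * 1e6 * 0.085966)
hr = 1473.5 m


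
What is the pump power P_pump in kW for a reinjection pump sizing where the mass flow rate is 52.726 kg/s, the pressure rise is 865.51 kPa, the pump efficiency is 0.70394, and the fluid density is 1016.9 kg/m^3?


P_pump = mdot * dP / (rho * eta)
P_pump = 52.726 * 865.51 / (1016.9 * 0.70394)
P_pump = 63.750 kW


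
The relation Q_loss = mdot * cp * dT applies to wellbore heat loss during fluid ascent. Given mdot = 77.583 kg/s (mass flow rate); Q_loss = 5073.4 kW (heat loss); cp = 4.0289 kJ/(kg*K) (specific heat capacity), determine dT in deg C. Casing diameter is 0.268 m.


dT = Q_loss / (mdot * cp)
dT = 5073.4 / (77.583 * 4.0289)
dT = 16.23103 K
Convert (temperature difference, 1 K = 1 deg C): 16.23103 K = 16.23103 deg C
dT = 16.231 deg C


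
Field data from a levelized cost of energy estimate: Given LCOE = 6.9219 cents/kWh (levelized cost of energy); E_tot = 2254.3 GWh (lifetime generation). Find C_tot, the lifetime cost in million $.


C_tot = LCOE / 100 * E_tot
C_tot = 6.9219 / 100 * 2254.3
C_tot = 156.04 million $


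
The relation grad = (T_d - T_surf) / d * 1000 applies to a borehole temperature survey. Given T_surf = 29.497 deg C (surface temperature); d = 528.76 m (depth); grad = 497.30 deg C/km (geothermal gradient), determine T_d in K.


T_d = T_surf + grad * d / 1000
T_d = 29.497 + 497.30 * 528.76 / 1000
T_d = 292.4493 deg C
Convert to K: 292.4493 + 273.15 = 565.60 K
T_d = 565.60 K


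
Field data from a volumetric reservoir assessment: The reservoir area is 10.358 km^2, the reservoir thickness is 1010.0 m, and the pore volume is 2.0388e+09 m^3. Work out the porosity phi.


phi = Vp / (A * 1e6 * hr)
phi = 2.0388e+09 / (10.358 * 1e6 * 1010.0)
phi = 0.19488


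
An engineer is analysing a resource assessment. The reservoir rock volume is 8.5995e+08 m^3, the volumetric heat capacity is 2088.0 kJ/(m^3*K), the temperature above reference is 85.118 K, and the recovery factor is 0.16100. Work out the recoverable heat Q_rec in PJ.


Step 1: Q_s = Vr*rhoc*dT/1e12 = 8.5995e+08*2088.0*85.118/1e12 = 152.8358 PJ
Step 2: Q_rec = Q_s * RF = 152.8358 * 0.161 = 24.607 PJ
Q_rec = 24.607 PJ


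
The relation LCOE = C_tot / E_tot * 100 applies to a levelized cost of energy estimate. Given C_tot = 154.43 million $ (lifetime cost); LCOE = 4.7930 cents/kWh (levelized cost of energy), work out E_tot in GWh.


E_tot = C_tot / LCOE * 100
E_tot = 154.43 / 4.7930 * 100
E_tot = 3222.0 GWh


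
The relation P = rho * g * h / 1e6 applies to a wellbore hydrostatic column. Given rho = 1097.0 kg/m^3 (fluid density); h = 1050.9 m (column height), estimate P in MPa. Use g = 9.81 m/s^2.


P = rho * g * h / 1e6
P = 1097.0 * 9.81 * 1050.9 / 1e6
P = 11.309 MPa


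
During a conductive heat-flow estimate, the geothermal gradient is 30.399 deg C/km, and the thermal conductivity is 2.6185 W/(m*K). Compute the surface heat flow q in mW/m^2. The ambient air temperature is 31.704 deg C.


q = k * grad / 1000
q = 2.6185 * 30.399 / 1000
q = 0.07959978 W/m^2
Convert: 0.07959978 W/m^2 * 1000.0 = 79.600 mW/m^2
q = 79.600 mW/m^2


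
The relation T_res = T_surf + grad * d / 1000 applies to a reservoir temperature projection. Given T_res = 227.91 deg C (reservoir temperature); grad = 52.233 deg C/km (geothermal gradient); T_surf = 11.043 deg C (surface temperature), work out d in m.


d = (T_res - T_surf) / grad * 1000
d = (227.91 - 11.043) / 52.233 * 1000
d = 4151.9 m


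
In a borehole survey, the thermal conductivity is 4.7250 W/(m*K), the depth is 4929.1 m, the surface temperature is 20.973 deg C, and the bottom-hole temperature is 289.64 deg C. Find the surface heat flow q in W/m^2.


Step 1: grad = (T_d - T_surf)/d * 1000 = (289.64 - 20.973)/4929.1 * 1000 = 54.50630 deg C/km
Step 2: q = k * grad / 1000 = 4.725 * 54.50630 / 1000 = 0.25754 W/m^2
q = 0.25754 W/m^2


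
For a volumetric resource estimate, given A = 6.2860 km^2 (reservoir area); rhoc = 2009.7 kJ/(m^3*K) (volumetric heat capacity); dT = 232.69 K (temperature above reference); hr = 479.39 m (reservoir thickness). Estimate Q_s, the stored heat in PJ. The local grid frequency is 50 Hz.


Step 1: Vr = A*1e6*hr = 6.286*1e6*479.39 = 3.013446e+09 m^3
Step 2: Q_s = Vr*rhoc*dT/1e12 = 3.013446e+09*2009.7*232.69/1e12 = 1409.2 PJ
Q_s = 1409.2 PJ


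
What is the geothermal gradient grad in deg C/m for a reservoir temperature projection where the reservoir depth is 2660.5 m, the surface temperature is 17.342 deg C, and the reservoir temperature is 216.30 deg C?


grad = (T_res - T_surf) / d * 1000
grad = (216.30 - 17.342) / 2660.5 * 1000
grad = 74.78218 deg C/km
Convert: 74.78218 deg C/km * 0.001 = 0.074782 deg C/m
grad = 0.074782 deg C/m


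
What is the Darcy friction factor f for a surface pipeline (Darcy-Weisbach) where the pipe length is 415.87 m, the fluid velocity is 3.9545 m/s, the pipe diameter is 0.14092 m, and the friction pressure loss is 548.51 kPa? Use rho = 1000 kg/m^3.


f = dP*1000 / ((L/D)*(rho*vel^2/2))
f = 548.51*1000 / ((415.87/0.14092)*(1000*3.9545^2/2))
f = 0.023771


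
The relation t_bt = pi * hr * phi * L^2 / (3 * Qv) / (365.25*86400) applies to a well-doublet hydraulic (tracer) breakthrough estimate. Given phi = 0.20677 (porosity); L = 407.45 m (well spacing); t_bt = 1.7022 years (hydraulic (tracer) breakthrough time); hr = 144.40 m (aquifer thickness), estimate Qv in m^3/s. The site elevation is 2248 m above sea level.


Qv = pi*hr*phi*L^2 / (3*t_bt*365.25*86400)
Qv = pi*144.40*0.20677*407.45^2 / (3*1.7022*365.25*86400)
Qv = 0.096631 m^3/s


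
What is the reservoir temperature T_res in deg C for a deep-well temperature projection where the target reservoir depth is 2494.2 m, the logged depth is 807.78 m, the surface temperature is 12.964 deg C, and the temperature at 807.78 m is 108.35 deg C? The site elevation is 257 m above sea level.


Step 1: grad = (T_d1 - T_surf)/d1 * 1000 = (108.35 - 12.964)/807.78 * 1000 = 118.0841 deg C/km
Step 2: T_res = T_surf + grad*d2/1000 = 12.964 + 118.0841*2494.2/1000 = 307.49 deg C
T_res = 307.49 deg C


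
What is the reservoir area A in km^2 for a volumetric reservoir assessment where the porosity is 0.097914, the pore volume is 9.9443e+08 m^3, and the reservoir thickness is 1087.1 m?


A = Vp / (1e6 * hr * phi)
A = 9.9443e+08 / (1e6 * 1087.1 * 0.097914)
A = 9.3424 km^2


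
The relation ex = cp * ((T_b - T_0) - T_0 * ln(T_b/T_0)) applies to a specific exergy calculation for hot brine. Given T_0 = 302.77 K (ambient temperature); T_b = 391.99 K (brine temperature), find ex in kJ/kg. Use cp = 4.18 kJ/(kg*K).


ex = cp * ((T_b - T_0) - T_0 * ln(T_b/T_0))
ex = 4.18 * ((391.99 - 302.77) - 302.77 * ln(391.99/302.77))
ex = 46.088 kJ/kg


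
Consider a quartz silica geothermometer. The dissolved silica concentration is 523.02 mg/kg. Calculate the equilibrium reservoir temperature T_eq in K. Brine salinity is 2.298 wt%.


T_eq = 1309 / (5.19 - log10(SiO2)) - 273.15
T_eq = 1309 / (5.19 - log10(523.02)) - 273.15
T_eq = 256.4918 deg C
Convert to K: 256.4918 + 273.15 = 529.64 K
T_eq = 529.64 K


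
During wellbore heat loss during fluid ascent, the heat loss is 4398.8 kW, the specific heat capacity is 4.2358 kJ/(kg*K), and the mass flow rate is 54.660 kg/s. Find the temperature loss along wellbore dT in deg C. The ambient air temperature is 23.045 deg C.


dT = Q_loss / (mdot * cp)
dT = 4398.8 / (54.660 * 4.2358)
dT = 18.99893 K
Convert (temperature difference, 1 K = 1 deg C): 18.99893 K = 18.99893 deg C
dT = 18.999 deg C


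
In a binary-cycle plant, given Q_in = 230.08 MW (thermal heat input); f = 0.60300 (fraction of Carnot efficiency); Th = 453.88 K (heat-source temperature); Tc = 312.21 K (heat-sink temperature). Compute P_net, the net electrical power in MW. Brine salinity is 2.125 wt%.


Step 1: eta = (1 - Tc/Th)*f = (1 - 312.21/453.88)*0.603 = 0.1882150
Step 2: P_net = eta * Q_in = 0.1882150 * 230.08 = 43.305 MW
P_net = 43.305 MW


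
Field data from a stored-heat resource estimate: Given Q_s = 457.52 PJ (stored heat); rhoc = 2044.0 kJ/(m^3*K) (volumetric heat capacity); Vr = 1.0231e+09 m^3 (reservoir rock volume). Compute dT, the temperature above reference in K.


dT = Q_s * 1e12 / (Vr * rhoc)
dT = 457.52 * 1e12 / (1.0231e+09 * 2044.0)
dT = 218.78 K


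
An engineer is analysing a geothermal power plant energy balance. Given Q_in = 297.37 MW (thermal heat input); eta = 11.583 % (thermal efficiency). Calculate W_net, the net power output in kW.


W_net = eta / 100 * Q_in
W_net = 11.583 / 100 * 297.37
W_net = 34.44437 MW
Convert: 34.44437 MW * 1000.0 = 34444 kW
W_net = 34444 kW


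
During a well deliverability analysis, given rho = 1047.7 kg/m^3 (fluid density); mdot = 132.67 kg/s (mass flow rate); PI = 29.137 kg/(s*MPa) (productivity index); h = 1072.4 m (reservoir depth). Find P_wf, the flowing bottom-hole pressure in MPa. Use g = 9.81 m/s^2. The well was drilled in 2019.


Step 1: P_i = rho*g*h/1e6 = 1047.7*9.81*1072.4/1e6 = 11.02206 MPa
Step 2: P_wf = P_i - mdot/PI = 11.02206 - 132.67/29.137 = 6.4687 MPa
P_wf = 6.4687 MPa


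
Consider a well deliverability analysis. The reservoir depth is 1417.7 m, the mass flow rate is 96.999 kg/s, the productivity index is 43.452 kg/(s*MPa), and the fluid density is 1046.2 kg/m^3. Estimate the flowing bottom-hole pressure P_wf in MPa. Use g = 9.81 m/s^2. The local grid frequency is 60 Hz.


Step 1: P_i = rho*g*h/1e6 = 1046.2*9.81*1417.7/1e6 = 14.55017 MPa
Step 2: P_wf = P_i - mdot/PI = 14.55017 - 96.999/43.452 = 12.318 MPa
P_wf = 12.318 MPa


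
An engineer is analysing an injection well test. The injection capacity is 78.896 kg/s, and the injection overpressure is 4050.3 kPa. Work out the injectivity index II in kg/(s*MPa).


II = mdot * 1000 / dP
II = 78.896 * 1000 / 4050.3
II = 19.479 kg/(s*MPa)


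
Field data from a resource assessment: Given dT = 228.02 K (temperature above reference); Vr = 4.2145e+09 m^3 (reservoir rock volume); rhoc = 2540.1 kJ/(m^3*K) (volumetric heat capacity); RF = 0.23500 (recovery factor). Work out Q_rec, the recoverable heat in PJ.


Step 1: Q_s = Vr*rhoc*dT/1e12 = 4.2145e+09*2540.1*228.02/1e12 = 2441.011 PJ
Step 2: Q_rec = Q_s * RF = 2441.011 * 0.235 = 573.64 PJ
Q_rec = 573.64 PJ


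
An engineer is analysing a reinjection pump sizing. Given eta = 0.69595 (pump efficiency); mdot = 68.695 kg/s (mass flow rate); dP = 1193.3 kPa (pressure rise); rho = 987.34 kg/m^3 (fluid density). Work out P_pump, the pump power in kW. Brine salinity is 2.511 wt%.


P_pump = mdot * dP / (rho * eta)
P_pump = 68.695 * 1193.3 / (987.34 * 0.69595)
P_pump = 119.30 kW


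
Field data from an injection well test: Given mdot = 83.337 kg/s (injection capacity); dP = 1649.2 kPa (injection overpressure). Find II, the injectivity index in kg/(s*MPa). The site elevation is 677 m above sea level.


II = mdot * 1000 / dP
II = 83.337 * 1000 / 1649.2
II = 50.532 kg/(s*MPa)


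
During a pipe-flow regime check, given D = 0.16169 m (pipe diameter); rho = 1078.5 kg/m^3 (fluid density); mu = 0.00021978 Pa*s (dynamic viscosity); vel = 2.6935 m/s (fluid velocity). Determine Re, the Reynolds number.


Re = rho * vel * D / mu
Re = 1078.5 * 2.6935 * 0.16169 / 0.00021978
Re = 2.1371e+06


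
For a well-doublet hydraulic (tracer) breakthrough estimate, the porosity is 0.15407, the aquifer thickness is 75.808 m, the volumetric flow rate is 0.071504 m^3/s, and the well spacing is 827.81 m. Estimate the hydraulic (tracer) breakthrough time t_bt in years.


t_bt = pi * hr * phi * L^2 / (3 * Qv) / (365.25*86400)
t_bt = pi * 75.808 * 0.15407 * 827.81^2 / (3 * 0.071504) / (365.25*86400)
t_bt = 3.7144 years


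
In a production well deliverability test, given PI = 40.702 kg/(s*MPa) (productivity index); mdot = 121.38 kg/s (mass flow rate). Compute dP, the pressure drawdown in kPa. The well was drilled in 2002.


dP = mdot * 1000 / PI
dP = 121.38 * 1000 / 40.702
dP = 2982.2 kPa


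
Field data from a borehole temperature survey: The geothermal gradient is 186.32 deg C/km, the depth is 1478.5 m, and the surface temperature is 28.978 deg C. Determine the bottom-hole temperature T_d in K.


T_d = T_surf + grad * d / 1000
T_d = 28.978 + 186.32 * 1478.5 / 1000
T_d = 304.4521 deg C
Convert to K: 304.4521 + 273.15 = 577.60 K
T_d = 577.60 K


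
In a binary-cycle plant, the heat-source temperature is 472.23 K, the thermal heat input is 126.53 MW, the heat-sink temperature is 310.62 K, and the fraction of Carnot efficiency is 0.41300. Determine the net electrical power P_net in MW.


Step 1: eta = (1 - Tc/Th)*f = (1 - 310.62/472.23)*0.413 = 0.1413399
Step 2: P_net = eta * Q_in = 0.1413399 * 126.53 = 17.884 MW
P_net = 17.884 MW


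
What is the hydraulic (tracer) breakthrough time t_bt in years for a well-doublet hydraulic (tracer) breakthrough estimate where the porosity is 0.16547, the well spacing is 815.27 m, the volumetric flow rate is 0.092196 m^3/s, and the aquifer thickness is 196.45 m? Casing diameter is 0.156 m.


t_bt = pi * hr * phi * L^2 / (3 * Qv) / (365.25*86400)
t_bt = pi * 196.45 * 0.16547 * 815.27^2 / (3 * 0.092196) / (365.25*86400)
t_bt = 7.7765 years


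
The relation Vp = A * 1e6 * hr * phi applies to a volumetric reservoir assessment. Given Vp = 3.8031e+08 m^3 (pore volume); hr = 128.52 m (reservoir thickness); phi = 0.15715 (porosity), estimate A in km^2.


A = Vp / (1e6 * hr * phi)
A = 3.8031e+08 / (1e6 * 128.52 * 0.15715)
A = 18.830 km^2


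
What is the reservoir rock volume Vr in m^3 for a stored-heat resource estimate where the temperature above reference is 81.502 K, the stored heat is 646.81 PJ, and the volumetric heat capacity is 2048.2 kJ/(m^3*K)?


Vr = Q_s * 1e12 / (rhoc * dT)
Vr = 646.81 * 1e12 / (2048.2 * 81.502)
Vr = 3.8747e+09 m^3


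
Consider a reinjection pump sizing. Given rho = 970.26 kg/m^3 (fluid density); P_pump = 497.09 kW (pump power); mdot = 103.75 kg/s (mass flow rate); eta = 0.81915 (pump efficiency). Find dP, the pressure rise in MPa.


dP = P_pump * rho * eta / mdot
dP = 497.09 * 970.26 * 0.81915 / 103.75
dP = 3808.014 kPa
Convert: 3808.014 kPa * 0.001 = 3.8080 MPa
dP = 3.8080 MPa


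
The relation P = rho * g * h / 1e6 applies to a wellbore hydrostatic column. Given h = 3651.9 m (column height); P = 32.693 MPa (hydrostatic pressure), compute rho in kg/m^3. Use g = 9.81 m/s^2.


rho = P * 1e6 / (g * h)
rho = 32.693 * 1e6 / (9.81 * 3651.9)
rho = 912.57 kg/m^3


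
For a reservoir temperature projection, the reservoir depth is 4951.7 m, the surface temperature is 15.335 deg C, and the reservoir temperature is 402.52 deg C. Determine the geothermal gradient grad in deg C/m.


grad = (T_res - T_surf) / d * 1000
grad = (402.52 - 15.335) / 4951.7 * 1000
grad = 78.19234 deg C/km
Convert: 78.19234 deg C/km * 0.001 = 0.078192 deg C/m
grad = 0.078192 deg C/m


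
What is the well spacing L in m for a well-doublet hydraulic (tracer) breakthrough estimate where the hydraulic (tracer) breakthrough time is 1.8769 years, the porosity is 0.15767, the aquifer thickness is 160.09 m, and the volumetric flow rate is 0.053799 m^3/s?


L = sqrt(t_bt*365.25*86400*3*Qv / (pi*hr*phi))
L = sqrt(1.8769*365.25*86400*3*0.053799 / (pi*160.09*0.15767))
L = 347.21 m


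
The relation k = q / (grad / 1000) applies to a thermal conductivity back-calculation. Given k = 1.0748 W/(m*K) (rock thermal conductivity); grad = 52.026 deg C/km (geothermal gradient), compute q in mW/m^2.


q = k * grad / 1000
q = 1.0748 * 52.026 / 1000
q = 0.05591754 W/m^2
Convert: 0.05591754 W/m^2 * 1000.0 = 55.918 mW/m^2
q = 55.918 mW/m^2


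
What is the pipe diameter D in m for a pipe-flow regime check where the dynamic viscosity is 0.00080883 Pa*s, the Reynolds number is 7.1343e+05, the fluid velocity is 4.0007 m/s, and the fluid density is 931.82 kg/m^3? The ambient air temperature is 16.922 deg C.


D = Re * mu / (rho * vel)
D = 7.1343e+05 * 0.00080883 / (931.82 * 4.0007)
D = 0.15479 m


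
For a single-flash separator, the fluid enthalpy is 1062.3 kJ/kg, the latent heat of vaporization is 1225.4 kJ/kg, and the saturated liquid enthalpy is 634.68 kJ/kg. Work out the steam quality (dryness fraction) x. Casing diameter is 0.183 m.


x = (h - hf) / hfg
x = (1062.3 - 634.68) / 1225.4
x = 0.34896


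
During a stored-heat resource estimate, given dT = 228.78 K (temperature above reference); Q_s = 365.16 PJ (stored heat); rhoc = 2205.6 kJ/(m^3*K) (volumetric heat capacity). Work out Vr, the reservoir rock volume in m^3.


Vr = Q_s * 1e12 / (rhoc * dT)
Vr = 365.16 * 1e12 / (2205.6 * 228.78)
Vr = 7.2367e+08 m^3


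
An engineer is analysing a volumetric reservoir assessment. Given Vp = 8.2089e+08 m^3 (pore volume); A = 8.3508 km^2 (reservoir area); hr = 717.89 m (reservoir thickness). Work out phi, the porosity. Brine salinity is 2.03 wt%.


phi = Vp / (A * 1e6 * hr)
phi = 8.2089e+08 / (8.3508 * 1e6 * 717.89)
phi = 0.13693


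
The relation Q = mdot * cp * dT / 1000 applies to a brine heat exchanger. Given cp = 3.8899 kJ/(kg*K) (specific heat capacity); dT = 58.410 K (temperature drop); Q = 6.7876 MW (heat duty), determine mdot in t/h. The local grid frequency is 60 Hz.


mdot = Q * 1000 / (cp * dT)
mdot = 6.7876 * 1000 / (3.8899 * 58.410)
mdot = 29.87381 kg/s
Convert: 29.87381 kg/s * 3.6 = 107.55 t/h
mdot = 107.55 t/h


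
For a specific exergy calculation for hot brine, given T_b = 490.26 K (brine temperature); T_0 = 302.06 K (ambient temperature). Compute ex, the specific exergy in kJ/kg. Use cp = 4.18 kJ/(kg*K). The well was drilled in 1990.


ex = cp * ((T_b - T_0) - T_0 * ln(T_b/T_0))
ex = 4.18 * ((490.26 - 302.06) - 302.06 * ln(490.26/302.06))
ex = 175.18 kJ/kg


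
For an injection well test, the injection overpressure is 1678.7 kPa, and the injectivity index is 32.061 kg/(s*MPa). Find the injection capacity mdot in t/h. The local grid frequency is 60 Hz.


mdot = II * dP / 1000
mdot = 32.061 * 1678.7 / 1000
mdot = 53.82080 kg/s
Convert: 53.82080 kg/s * 3.6 = 193.75 t/h
mdot = 193.75 t/h


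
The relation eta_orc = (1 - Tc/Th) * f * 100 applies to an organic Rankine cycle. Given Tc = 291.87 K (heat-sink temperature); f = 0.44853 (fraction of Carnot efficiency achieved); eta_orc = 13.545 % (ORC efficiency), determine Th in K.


Th = Tc / (1 - (eta_orc/100)/f)
Th = 291.87 / (1 - (13.545/100)/0.44853)
Th = 418.14 K


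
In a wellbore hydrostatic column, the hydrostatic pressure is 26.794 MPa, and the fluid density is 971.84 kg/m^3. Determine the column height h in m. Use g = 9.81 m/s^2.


h = P * 1e6 / (g * rho)
h = 26.794 * 1e6 / (9.81 * 971.84)
h = 2810.4 m


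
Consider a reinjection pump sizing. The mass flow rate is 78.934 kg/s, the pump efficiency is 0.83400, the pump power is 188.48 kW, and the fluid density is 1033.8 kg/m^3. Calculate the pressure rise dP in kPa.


dP = P_pump * rho * eta / mdot
dP = 188.48 * 1033.8 * 0.83400 / 78.934
dP = 2058.8 kPa


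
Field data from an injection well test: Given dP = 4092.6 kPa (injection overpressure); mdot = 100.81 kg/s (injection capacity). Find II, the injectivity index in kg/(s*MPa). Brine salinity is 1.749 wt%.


II = mdot * 1000 / dP
II = 100.81 * 1000 / 4092.6
II = 24.632 kg/(s*MPa)


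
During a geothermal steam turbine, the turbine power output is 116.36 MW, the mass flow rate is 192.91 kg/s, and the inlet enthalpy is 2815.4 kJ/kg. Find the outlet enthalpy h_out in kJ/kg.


h_out = h_in - P * 1000 / mdot
h_out = 2815.4 - 116.36 * 1000 / 192.91
h_out = 2212.2 kJ/kg


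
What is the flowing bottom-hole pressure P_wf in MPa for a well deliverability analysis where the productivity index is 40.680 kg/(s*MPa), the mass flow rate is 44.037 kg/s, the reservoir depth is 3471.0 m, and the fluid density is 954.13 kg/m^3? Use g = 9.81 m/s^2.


Step 1: P_i = rho*g*h/1e6 = 954.13*9.81*3471.0/1e6 = 32.48861 MPa
Step 2: P_wf = P_i - mdot/PI = 32.48861 - 44.037/40.68 = 31.406 MPa
P_wf = 31.406 MPa


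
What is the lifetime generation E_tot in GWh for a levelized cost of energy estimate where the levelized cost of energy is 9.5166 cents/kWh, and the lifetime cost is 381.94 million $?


E_tot = C_tot / LCOE * 100
E_tot = 381.94 / 9.5166 * 100
E_tot = 4013.4 GWh


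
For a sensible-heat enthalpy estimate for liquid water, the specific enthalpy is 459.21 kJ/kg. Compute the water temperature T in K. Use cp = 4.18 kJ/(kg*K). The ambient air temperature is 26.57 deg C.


T = h / cp
T = 459.21 / 4.18
T = 109.8589 deg C
Convert to K: 109.8589 + 273.15 = 383.01 K
T = 383.01 K


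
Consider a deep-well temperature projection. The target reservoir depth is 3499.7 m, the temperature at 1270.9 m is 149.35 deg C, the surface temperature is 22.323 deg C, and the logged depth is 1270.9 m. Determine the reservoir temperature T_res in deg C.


Step 1: grad = (T_d1 - T_surf)/d1 * 1000 = (149.35 - 22.323)/1270.9 * 1000 = 99.95043 deg C/km
Step 2: T_res = T_surf + grad*d2/1000 = 22.323 + 99.95043*3499.7/1000 = 372.12 deg C
T_res = 372.12 deg C


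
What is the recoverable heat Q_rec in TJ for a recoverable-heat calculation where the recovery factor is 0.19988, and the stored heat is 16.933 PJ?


Q_rec = Q_s * RF
Q_rec = 16.933 * 0.19988
Q_rec = 3.384568 PJ
Convert: 3.384568 PJ * 1000.0 = 3384.6 TJ
Q_rec = 3384.6 TJ


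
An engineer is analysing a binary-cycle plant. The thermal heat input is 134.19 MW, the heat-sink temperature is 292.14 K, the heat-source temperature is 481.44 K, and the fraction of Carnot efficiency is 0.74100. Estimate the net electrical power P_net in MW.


Step 1: eta = (1 - Tc/Th)*f = (1 - 292.14/481.44)*0.741 = 0.2913578
Step 2: P_net = eta * Q_in = 0.2913578 * 134.19 = 39.097 MW
P_net = 39.097 MW


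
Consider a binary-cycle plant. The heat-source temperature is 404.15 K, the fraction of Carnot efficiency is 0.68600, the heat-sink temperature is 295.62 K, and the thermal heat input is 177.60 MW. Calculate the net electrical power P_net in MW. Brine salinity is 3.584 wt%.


Step 1: eta = (1 - Tc/Th)*f = (1 - 295.62/404.15)*0.686 = 0.1842177
Step 2: P_net = eta * Q_in = 0.1842177 * 177.6 = 32.717 MW
P_net = 32.717 MW


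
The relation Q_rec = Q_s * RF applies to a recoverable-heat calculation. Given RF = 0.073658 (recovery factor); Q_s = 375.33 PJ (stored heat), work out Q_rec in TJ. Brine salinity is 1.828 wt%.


Q_rec = Q_s * RF
Q_rec = 375.33 * 0.073658
Q_rec = 27.64606 PJ
Convert: 27.64606 PJ * 1000.0 = 27646 TJ
Q_rec = 27646 TJ


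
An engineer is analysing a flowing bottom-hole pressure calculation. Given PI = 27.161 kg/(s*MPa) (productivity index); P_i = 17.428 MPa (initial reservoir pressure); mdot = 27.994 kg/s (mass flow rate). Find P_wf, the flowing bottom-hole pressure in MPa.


P_wf = P_i - mdot / PI
P_wf = 17.428 - 27.994 / 27.161
P_wf = 16.397 MPa


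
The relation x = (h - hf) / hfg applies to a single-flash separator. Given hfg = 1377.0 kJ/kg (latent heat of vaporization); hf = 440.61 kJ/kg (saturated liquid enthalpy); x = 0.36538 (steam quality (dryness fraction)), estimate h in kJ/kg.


h = hf + x * hfg
h = 440.61 + 0.36538 * 1377.0
h = 943.74 kJ/kg


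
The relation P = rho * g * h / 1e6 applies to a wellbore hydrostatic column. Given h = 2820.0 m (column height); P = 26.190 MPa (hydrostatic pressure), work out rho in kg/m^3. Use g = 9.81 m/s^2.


rho = P * 1e6 / (g * h)
rho = 26.190 * 1e6 / (9.81 * 2820.0)
rho = 946.71 kg/m^3


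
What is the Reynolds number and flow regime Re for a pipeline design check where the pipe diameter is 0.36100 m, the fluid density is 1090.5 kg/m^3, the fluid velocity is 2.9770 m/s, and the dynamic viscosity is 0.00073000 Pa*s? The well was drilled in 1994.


Step 1: Re = rho*vel*D/mu = 1090.5*2.977*0.361/0.00073 = 1.6054e+06
Step 2: Re = 1.6054e+06 > 4000, so flow is turbulent.
Re = 1.6054e+06 (turbulent)


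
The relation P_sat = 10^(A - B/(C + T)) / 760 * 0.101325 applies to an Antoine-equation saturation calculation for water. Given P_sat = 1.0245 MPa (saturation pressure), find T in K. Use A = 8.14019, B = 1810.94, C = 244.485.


T = B / (A - log10(P_sat * 760 / 0.101325)) - C
T = 1810.94 / (8.14019 - log10(1.0245 * 760 / 0.101325)) - 244.485
T = 181.1597 deg C
Convert to K: 181.1597 + 273.15 = 454.31 K
T = 454.31 K


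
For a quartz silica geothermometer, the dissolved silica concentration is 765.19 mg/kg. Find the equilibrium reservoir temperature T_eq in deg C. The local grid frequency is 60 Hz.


T_eq = 1309 / (5.19 - log10(SiO2)) - 273.15
T_eq = 1309 / (5.19 - log10(765.19)) - 273.15
T_eq = 294.44 deg C


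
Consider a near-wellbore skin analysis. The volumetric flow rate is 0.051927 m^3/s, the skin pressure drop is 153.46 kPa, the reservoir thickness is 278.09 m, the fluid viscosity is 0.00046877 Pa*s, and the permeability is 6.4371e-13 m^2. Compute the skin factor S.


S = dP_s * 1000 * 2*pi*k*hr / (q*mu)
S = 153.46 * 1000 * 2*pi*6.4371e-13*278.09 / (0.051927*0.00046877)
S = 7.0908


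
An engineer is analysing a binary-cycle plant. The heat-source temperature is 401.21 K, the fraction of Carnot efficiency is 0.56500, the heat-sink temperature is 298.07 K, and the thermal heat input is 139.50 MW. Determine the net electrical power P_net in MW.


Step 1: eta = (1 - Tc/Th)*f = (1 - 298.07/401.21)*0.565 = 0.1452459
Step 2: P_net = eta * Q_in = 0.1452459 * 139.5 = 20.262 MW
P_net = 20.262 MW


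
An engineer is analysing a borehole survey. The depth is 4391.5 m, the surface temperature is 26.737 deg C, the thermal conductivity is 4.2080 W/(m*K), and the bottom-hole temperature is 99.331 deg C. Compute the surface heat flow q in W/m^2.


Step 1: grad = (T_d - T_surf)/d * 1000 = (99.331 - 26.737)/4391.5 * 1000 = 16.53057 deg C/km
Step 2: q = k * grad / 1000 = 4.208 * 16.53057 / 1000 = 0.069561 W/m^2
q = 0.069561 W/m^2


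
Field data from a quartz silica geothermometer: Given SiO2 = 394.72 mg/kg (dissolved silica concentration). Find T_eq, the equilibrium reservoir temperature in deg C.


T_eq = 1309 / (5.19 - log10(SiO2)) - 273.15
T_eq = 1309 / (5.19 - log10(394.72)) - 273.15
T_eq = 231.53 deg C


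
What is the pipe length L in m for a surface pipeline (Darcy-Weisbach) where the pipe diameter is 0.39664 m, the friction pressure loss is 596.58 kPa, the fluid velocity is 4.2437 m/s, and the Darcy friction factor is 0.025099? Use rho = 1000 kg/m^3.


L = dP*1000*D / (f*rho*vel^2/2)
L = 596.58*1000*0.39664 / (0.025099*1000*4.2437^2/2)
L = 1047.0 m


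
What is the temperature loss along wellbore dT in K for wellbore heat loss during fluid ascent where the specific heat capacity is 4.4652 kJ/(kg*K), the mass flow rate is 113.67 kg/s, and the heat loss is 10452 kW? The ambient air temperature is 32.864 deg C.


dT = Q_loss / (mdot * cp)
dT = 10452 / (113.67 * 4.4652)
dT = 20.593 K


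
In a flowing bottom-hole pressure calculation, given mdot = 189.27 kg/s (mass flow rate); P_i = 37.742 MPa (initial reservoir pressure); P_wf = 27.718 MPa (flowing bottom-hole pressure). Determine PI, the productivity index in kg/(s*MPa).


PI = mdot / (P_i - P_wf)
PI = 189.27 / (37.742 - 27.718)
PI = 18.882 kg/(s*MPa)


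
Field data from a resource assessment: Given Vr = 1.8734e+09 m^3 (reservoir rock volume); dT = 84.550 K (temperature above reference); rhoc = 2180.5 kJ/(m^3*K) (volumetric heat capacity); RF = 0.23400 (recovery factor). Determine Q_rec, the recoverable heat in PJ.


Step 1: Q_s = Vr*rhoc*dT/1e12 = 1.8734e+09*2180.5*84.55/1e12 = 345.3824 PJ
Step 2: Q_rec = Q_s * RF = 345.3824 * 0.234 = 80.819 PJ
Q_rec = 80.819 PJ


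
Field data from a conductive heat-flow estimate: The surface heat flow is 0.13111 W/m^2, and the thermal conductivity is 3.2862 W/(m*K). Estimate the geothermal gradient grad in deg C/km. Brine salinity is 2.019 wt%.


grad = q * 1000 / k
grad = 0.13111 * 1000 / 3.2862
grad = 39.897 deg C/km


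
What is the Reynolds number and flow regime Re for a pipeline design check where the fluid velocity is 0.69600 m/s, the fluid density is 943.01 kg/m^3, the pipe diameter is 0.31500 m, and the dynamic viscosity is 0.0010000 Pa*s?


Step 1: Re = rho*vel*D/mu = 943.01*0.696*0.315/0.001 = 2.0675e+05
Step 2: Re = 2.0675e+05 > 4000, so flow is turbulent.
Re = 2.0675e+05 (turbulent)


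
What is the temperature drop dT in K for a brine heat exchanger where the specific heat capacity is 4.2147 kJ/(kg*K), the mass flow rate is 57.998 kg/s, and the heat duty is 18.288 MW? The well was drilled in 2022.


dT = Q * 1000 / (mdot * cp)
dT = 18.288 * 1000 / (57.998 * 4.2147)
dT = 74.815 K


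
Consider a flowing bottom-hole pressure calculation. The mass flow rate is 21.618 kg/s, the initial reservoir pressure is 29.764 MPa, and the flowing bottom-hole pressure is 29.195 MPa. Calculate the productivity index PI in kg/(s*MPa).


PI = mdot / (P_i - P_wf)
PI = 21.618 / (29.764 - 29.195)
PI = 37.993 kg/(s*MPa)


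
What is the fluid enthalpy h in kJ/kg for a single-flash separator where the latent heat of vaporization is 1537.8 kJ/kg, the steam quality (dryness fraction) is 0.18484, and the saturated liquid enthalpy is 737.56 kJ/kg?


h = hf + x * hfg
h = 737.56 + 0.18484 * 1537.8
h = 1021.8 kJ/kg


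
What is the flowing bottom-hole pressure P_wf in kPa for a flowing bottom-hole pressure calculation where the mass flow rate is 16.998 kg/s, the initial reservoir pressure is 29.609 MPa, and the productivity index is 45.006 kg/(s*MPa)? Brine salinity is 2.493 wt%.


P_wf = P_i - mdot / PI
P_wf = 29.609 - 16.998 / 45.006
P_wf = 29.23132 MPa
Convert: 29.23132 MPa * 1000.0 = 29231 kPa
P_wf = 29231 kPa


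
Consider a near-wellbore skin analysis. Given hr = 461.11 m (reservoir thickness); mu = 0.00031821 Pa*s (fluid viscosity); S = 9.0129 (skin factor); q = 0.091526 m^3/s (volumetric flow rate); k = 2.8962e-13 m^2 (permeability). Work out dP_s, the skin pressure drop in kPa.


dP_s = S * q * mu / (2*pi*k*hr) / 1000
dP_s = 9.0129 * 0.091526 * 0.00031821 / (2*pi*2.8962e-13*461.11) / 1000
dP_s = 312.83 kPa


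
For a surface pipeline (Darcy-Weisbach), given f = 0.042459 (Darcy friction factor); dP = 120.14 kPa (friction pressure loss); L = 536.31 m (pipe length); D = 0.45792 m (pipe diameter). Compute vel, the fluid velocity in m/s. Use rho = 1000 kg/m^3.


vel = sqrt(dP*1000*2*D / (f*L*rho))
vel = sqrt(120.14*1000*2*0.45792 / (0.042459*536.31*1000))
vel = 2.1982 m/s


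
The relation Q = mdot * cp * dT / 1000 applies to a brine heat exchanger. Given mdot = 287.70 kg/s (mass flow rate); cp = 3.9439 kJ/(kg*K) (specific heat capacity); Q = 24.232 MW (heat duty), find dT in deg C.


dT = Q * 1000 / (mdot * cp)
dT = 24.232 * 1000 / (287.70 * 3.9439)
dT = 21.35618 K
Convert (temperature difference, 1 K = 1 deg C): 21.35618 K = 21.35618 deg C
dT = 21.356 deg C


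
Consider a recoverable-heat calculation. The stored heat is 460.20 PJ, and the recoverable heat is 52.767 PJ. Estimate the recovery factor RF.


RF = Q_rec / Q_s
RF = 52.767 / 460.20
RF = 0.11466


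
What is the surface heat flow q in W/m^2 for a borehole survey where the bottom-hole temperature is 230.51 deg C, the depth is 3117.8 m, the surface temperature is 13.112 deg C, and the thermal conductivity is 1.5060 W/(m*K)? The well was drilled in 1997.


Step 1: grad = (T_d - T_surf)/d * 1000 = (230.51 - 13.112)/3117.8 * 1000 = 69.72801 deg C/km
Step 2: q = k * grad / 1000 = 1.506 * 69.72801 / 1000 = 0.10501 W/m^2
q = 0.10501 W/m^2


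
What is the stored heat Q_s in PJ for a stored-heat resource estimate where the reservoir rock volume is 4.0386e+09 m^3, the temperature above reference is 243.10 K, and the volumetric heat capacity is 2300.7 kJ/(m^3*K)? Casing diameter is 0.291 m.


Q_s = Vr * rhoc * dT / 1e12
Q_s = 4.0386e+09 * 2300.7 * 243.10 / 1e12
Q_s = 2258.8 PJ


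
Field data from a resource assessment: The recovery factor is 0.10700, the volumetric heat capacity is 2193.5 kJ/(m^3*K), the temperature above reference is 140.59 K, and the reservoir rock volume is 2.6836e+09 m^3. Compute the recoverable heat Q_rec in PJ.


Step 1: Q_s = Vr*rhoc*dT/1e12 = 2.6836e+09*2193.5*140.59/1e12 = 827.5797 PJ
Step 2: Q_rec = Q_s * RF = 827.5797 * 0.107 = 88.551 PJ
Q_rec = 88.551 PJ


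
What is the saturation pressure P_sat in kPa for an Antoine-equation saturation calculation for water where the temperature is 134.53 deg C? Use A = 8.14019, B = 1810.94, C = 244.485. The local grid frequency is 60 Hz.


P_sat = 10^(A - B/(C + T)) / 760 * 0.101325
P_sat = 10^(8.14019 - 1810.94/(244.485 + 134.53)) / 760 * 0.101325
P_sat = 0.3069561 MPa
Convert: 0.3069561 MPa * 1000.0 = 306.96 kPa
P_sat = 306.96 kPa


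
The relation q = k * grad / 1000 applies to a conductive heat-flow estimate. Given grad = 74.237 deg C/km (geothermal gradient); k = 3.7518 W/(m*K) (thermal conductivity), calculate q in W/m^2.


q = k * grad / 1000
q = 3.7518 * 74.237 / 1000
q = 0.27852 W/m^2


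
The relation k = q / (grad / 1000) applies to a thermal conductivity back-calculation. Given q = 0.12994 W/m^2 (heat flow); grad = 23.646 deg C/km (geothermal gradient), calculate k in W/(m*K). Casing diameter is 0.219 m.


k = q / (grad / 1000)
k = 0.12994 / (23.646 / 1000)
k = 5.4952 W/(m*K)


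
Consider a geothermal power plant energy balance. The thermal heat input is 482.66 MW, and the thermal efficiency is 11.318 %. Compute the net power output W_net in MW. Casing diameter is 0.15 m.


W_net = eta / 100 * Q_in
W_net = 11.318 / 100 * 482.66
W_net = 54.627 MW


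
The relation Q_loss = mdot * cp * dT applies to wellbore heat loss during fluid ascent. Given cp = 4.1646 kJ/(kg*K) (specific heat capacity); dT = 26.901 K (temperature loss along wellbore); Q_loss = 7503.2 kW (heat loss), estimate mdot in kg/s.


mdot = Q_loss / (cp * dT)
mdot = 7503.2 / (4.1646 * 26.901)
mdot = 66.974 kg/s


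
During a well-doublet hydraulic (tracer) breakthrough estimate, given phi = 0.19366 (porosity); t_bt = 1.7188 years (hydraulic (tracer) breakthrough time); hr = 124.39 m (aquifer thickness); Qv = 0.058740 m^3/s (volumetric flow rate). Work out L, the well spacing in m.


L = sqrt(t_bt*365.25*86400*3*Qv / (pi*hr*phi))
L = sqrt(1.7188*365.25*86400*3*0.058740 / (pi*124.39*0.19366))
L = 355.39 m


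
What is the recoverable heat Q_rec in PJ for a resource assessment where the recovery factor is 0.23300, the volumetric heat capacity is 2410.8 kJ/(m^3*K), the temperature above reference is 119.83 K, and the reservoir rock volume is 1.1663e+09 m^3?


Step 1: Q_s = Vr*rhoc*dT/1e12 = 1.1663e+09*2410.8*119.83/1e12 = 336.9279 PJ
Step 2: Q_rec = Q_s * RF = 336.9279 * 0.233 = 78.504 PJ
Q_rec = 78.504 PJ


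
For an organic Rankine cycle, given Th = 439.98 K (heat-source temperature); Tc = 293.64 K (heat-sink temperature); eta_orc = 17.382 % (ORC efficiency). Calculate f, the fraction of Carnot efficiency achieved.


f = (eta_orc/100) / (1 - Tc/Th)
f = (17.382/100) / (1 - 293.64/439.98)
f = 0.52260


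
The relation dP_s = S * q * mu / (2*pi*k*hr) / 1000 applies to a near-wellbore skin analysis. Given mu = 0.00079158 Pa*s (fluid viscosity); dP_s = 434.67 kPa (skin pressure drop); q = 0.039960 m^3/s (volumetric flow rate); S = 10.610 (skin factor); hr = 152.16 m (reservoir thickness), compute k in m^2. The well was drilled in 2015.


k = S*q*mu / (2*pi*dP_s*1000*hr)
k = 10.610*0.039960*0.00079158 / (2*pi*434.67*1000*152.16)
k = 8.0760e-13 m^2


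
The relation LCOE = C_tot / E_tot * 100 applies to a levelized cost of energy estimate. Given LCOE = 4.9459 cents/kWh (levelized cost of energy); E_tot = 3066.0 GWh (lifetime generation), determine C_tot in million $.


C_tot = LCOE / 100 * E_tot
C_tot = 4.9459 / 100 * 3066.0
C_tot = 151.64 million $


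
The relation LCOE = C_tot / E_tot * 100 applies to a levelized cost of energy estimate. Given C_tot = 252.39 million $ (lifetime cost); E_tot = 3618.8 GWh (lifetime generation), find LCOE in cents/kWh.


LCOE = C_tot / E_tot * 100
LCOE = 252.39 / 3618.8 * 100
LCOE = 6.9744 cents/kWh


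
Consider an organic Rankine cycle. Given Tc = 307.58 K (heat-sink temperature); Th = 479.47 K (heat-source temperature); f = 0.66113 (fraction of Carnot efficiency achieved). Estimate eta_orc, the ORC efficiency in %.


eta_orc = (1 - Tc/Th) * f * 100
eta_orc = (1 - 307.58/479.47) * 0.66113 * 100
eta_orc = 23.702 %


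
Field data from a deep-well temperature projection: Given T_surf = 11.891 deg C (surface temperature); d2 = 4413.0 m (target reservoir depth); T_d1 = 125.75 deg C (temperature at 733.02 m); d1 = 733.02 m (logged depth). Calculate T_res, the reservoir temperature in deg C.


Step 1: grad = (T_d1 - T_surf)/d1 * 1000 = (125.75 - 11.891)/733.02 * 1000 = 155.3286 deg C/km
Step 2: T_res = T_surf + grad*d2/1000 = 11.891 + 155.3286*4413.0/1000 = 697.36 deg C
T_res = 697.36 deg C


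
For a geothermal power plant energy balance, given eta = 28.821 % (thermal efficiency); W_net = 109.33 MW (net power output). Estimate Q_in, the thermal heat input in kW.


Q_in = W_net / (eta / 100)
Q_in = 109.33 / (28.821 / 100)
Q_in = 379.3415 MW
Convert: 379.3415 MW * 1000.0 = 3.7934e+05 kW
Q_in = 3.7934e+05 kW


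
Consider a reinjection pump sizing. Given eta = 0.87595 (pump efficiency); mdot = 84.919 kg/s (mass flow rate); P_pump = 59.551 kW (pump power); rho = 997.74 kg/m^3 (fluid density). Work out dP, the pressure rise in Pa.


dP = P_pump * rho * eta / mdot
dP = 59.551 * 997.74 * 0.87595 / 84.919
dP = 612.8877 kPa
Convert: 612.8877 kPa * 1000.0 = 6.1289e+05 Pa
dP = 6.1289e+05 Pa


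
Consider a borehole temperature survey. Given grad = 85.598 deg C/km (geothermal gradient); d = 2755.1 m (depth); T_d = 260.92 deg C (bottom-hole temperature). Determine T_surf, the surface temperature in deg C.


T_surf = T_d - grad * d / 1000
T_surf = 260.92 - 85.598 * 2755.1 / 1000
T_surf = 25.089 deg C


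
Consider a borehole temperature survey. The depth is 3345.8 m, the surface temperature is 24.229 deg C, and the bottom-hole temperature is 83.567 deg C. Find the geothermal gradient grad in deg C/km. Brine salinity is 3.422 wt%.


grad = (T_d - T_surf) / d * 1000
grad = (83.567 - 24.229) / 3345.8 * 1000
grad = 17.735 deg C/km


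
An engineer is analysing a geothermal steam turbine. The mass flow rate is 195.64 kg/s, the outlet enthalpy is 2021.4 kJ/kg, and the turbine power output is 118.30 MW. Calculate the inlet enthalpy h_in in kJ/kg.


h_in = h_out + P * 1000 / mdot
h_in = 2021.4 + 118.30 * 1000 / 195.64
h_in = 2626.1 kJ/kg


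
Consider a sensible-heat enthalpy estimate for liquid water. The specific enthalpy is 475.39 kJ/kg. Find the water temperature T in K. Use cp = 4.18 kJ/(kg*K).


T = h / cp
T = 475.39 / 4.18
T = 113.7297 deg C
Convert to K: 113.7297 + 273.15 = 386.88 K
T = 386.88 K
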